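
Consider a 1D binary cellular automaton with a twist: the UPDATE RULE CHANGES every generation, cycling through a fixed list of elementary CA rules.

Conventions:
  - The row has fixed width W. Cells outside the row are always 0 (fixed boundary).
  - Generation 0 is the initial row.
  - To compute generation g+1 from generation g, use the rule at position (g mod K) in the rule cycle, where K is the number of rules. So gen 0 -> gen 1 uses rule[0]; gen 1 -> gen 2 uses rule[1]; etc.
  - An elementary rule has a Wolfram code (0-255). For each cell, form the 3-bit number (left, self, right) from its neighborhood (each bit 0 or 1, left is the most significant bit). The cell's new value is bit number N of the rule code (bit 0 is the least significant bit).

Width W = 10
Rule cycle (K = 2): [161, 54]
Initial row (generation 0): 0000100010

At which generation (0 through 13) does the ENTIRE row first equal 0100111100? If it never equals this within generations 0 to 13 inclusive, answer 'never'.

Gen 0: 0000100010
Gen 1 (rule 161): 1110001000
Gen 2 (rule 54): 0001011100
Gen 3 (rule 161): 1100101001
Gen 4 (rule 54): 0011111111
Gen 5 (rule 161): 1001111110
Gen 6 (rule 54): 1110000001
Gen 7 (rule 161): 0100111100
Gen 8 (rule 54): 1111000010
Gen 9 (rule 161): 0110011000
Gen 10 (rule 54): 1001100100
Gen 11 (rule 161): 0000000001
Gen 12 (rule 54): 0000000011
Gen 13 (rule 161): 1111111000

Answer: 7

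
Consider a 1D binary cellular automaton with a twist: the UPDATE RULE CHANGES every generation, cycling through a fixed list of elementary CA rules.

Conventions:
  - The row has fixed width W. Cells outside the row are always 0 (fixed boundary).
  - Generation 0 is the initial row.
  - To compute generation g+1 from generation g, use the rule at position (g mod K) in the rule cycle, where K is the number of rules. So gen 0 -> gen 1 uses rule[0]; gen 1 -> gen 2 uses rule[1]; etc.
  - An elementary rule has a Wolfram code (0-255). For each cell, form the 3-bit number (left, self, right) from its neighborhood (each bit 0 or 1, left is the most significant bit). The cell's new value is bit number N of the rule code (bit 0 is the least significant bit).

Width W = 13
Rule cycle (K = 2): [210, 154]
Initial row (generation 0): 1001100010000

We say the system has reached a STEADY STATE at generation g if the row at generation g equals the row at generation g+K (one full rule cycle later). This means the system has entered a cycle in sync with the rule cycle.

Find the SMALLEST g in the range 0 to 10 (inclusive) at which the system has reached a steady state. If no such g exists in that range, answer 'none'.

Gen 0: 1001100010000
Gen 1 (rule 210): 0110110101000
Gen 2 (rule 154): 1100100000100
Gen 3 (rule 210): 0111010001010
Gen 4 (rule 154): 1110001010001
Gen 5 (rule 210): 0111010001010
Gen 6 (rule 154): 1110001010001
Gen 7 (rule 210): 0111010001010
Gen 8 (rule 154): 1110001010001
Gen 9 (rule 210): 0111010001010
Gen 10 (rule 154): 1110001010001
Gen 11 (rule 210): 0111010001010
Gen 12 (rule 154): 1110001010001

Answer: 3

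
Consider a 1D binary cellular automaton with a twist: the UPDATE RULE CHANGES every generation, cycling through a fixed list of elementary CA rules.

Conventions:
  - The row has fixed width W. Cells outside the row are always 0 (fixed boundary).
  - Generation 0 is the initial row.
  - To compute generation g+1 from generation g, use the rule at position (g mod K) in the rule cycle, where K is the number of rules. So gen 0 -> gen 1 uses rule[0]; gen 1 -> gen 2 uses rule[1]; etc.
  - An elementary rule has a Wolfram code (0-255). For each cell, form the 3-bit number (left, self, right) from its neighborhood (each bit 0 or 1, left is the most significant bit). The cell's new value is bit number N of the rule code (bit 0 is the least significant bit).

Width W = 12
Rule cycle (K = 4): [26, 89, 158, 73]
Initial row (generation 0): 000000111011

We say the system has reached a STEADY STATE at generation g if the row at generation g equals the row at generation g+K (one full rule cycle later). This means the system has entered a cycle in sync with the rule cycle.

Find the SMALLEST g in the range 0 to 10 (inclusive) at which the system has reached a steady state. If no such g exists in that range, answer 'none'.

Answer: none

Derivation:
Gen 0: 000000111011
Gen 1 (rule 26): 000001100010
Gen 2 (rule 89): 111101111001
Gen 3 (rule 158): 111001110111
Gen 4 (rule 73): 101001010101
Gen 5 (rule 26): 000110000000
Gen 6 (rule 89): 110111111111
Gen 7 (rule 158): 100111111110
Gen 8 (rule 73): 000100000010
Gen 9 (rule 26): 001010000101
Gen 10 (rule 89): 100001110000
Gen 11 (rule 158): 110011101000
Gen 12 (rule 73): 110010100011
Gen 13 (rule 26): 101100010110
Gen 14 (rule 89): 001111000111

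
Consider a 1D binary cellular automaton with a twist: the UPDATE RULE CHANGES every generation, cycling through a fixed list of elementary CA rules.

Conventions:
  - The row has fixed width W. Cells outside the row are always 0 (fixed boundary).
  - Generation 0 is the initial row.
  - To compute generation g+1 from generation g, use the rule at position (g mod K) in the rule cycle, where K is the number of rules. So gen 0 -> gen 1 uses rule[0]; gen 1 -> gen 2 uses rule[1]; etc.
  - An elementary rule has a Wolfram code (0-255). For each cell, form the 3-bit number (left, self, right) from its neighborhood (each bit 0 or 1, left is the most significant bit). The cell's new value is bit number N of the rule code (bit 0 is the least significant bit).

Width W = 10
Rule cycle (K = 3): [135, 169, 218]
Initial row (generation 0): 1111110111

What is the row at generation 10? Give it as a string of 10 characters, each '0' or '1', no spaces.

Answer: 0110010111

Derivation:
Gen 0: 1111110111
Gen 1 (rule 135): 0111100010
Gen 2 (rule 169): 0111001000
Gen 3 (rule 218): 1111110100
Gen 4 (rule 135): 0111100101
Gen 5 (rule 169): 0111000010
Gen 6 (rule 218): 1111100101
Gen 7 (rule 135): 0111001101
Gen 8 (rule 169): 0110001010
Gen 9 (rule 218): 1111010001
Gen 10 (rule 135): 0110010111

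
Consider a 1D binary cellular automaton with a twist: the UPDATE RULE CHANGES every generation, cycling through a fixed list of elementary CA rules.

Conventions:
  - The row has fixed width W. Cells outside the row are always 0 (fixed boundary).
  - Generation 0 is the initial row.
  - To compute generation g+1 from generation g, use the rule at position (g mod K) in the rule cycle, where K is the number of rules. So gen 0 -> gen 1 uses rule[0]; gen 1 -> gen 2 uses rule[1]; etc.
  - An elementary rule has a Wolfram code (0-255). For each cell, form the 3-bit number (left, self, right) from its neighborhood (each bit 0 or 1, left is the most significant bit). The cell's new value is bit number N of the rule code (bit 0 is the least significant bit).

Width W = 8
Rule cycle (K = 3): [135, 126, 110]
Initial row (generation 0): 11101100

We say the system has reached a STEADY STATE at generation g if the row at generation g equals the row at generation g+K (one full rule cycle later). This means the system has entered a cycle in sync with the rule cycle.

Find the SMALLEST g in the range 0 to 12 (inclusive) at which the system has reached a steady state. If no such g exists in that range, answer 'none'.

Gen 0: 11101100
Gen 1 (rule 135): 01000001
Gen 2 (rule 126): 11100011
Gen 3 (rule 110): 10100111
Gen 4 (rule 135): 10101010
Gen 5 (rule 126): 11111111
Gen 6 (rule 110): 10000001
Gen 7 (rule 135): 10111111
Gen 8 (rule 126): 11100001
Gen 9 (rule 110): 10100011
Gen 10 (rule 135): 10101100
Gen 11 (rule 126): 11111110
Gen 12 (rule 110): 10000010
Gen 13 (rule 135): 10111110
Gen 14 (rule 126): 11100011
Gen 15 (rule 110): 10100111

Answer: none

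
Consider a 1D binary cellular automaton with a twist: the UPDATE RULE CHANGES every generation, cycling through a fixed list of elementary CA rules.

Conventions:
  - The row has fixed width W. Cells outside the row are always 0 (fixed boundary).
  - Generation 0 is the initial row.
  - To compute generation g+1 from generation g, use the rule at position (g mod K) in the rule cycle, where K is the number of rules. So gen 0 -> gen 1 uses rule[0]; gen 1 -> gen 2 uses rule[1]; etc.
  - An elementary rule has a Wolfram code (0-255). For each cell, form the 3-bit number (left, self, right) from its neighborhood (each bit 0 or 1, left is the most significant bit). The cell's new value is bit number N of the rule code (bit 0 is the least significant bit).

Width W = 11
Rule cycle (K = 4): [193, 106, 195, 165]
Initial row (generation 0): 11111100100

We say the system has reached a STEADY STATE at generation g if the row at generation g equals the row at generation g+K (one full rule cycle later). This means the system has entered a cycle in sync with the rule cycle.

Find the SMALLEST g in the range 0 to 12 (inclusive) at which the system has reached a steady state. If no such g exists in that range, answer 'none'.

Answer: none

Derivation:
Gen 0: 11111100100
Gen 1 (rule 193): 01111100001
Gen 2 (rule 106): 11000100010
Gen 3 (rule 195): 01011001100
Gen 4 (rule 165): 01100000001
Gen 5 (rule 193): 00101111100
Gen 6 (rule 106): 01011000100
Gen 7 (rule 195): 10001011001
Gen 8 (rule 165): 10101100001
Gen 9 (rule 193): 00000101100
Gen 10 (rule 106): 00001011100
Gen 11 (rule 195): 11110001101
Gen 12 (rule 165): 01100100011
Gen 13 (rule 193): 00100001001
Gen 14 (rule 106): 01000010010
Gen 15 (rule 195): 10011100100
Gen 16 (rule 165): 10001000101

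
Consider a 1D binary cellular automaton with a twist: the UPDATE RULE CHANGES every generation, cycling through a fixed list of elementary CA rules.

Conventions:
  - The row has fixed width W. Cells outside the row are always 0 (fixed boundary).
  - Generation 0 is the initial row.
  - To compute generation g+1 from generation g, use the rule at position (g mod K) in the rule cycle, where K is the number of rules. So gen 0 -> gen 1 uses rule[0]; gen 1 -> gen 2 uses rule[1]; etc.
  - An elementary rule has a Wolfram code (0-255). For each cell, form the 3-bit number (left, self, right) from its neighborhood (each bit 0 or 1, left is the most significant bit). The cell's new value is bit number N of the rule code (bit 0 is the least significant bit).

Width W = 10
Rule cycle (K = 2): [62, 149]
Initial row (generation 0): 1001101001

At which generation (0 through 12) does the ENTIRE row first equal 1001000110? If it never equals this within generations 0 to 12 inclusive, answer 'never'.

Answer: 6

Derivation:
Gen 0: 1001101001
Gen 1 (rule 62): 1111011111
Gen 2 (rule 149): 0110001110
Gen 3 (rule 62): 1101011001
Gen 4 (rule 149): 0001000101
Gen 5 (rule 62): 0011101111
Gen 6 (rule 149): 1001000110
Gen 7 (rule 62): 1111101101
Gen 8 (rule 149): 0111000001
Gen 9 (rule 62): 1100100011
Gen 10 (rule 149): 0010111000
Gen 11 (rule 62): 0111100100
Gen 12 (rule 149): 0011010111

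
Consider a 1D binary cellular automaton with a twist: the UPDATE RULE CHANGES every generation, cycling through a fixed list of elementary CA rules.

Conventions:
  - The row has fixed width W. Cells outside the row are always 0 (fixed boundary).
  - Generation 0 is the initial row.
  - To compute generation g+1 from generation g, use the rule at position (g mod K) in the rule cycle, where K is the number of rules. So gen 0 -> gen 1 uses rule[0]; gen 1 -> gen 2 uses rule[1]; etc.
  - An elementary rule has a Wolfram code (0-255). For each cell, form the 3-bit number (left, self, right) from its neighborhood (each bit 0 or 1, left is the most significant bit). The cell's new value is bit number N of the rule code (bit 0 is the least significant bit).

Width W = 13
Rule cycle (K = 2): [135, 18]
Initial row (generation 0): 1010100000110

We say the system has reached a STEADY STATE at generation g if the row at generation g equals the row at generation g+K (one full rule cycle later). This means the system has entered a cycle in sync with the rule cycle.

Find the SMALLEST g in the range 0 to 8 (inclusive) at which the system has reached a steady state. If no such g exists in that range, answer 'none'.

Gen 0: 1010100000110
Gen 1 (rule 135): 1010101111000
Gen 2 (rule 18): 0000000000100
Gen 3 (rule 135): 1111111111101
Gen 4 (rule 18): 0000000000000
Gen 5 (rule 135): 1111111111111
Gen 6 (rule 18): 0000000000000
Gen 7 (rule 135): 1111111111111
Gen 8 (rule 18): 0000000000000
Gen 9 (rule 135): 1111111111111
Gen 10 (rule 18): 0000000000000

Answer: 4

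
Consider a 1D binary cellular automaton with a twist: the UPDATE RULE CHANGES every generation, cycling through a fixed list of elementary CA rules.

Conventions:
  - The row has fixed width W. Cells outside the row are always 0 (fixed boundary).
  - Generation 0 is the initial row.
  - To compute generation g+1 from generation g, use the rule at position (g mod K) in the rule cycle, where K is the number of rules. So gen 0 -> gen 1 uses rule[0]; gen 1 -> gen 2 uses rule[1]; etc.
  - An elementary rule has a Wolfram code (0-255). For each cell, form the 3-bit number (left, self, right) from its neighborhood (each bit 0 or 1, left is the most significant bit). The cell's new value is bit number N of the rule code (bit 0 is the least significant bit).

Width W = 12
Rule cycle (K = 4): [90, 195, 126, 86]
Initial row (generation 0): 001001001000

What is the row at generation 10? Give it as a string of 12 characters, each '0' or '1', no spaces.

Gen 0: 001001001000
Gen 1 (rule 90): 010110110100
Gen 2 (rule 195): 100010010001
Gen 3 (rule 126): 110111111011
Gen 4 (rule 86): 010000001001
Gen 5 (rule 90): 101000010110
Gen 6 (rule 195): 000011100010
Gen 7 (rule 126): 000110110111
Gen 8 (rule 86): 001010010001
Gen 9 (rule 90): 010001101010
Gen 10 (rule 195): 100110100000

Answer: 100110100000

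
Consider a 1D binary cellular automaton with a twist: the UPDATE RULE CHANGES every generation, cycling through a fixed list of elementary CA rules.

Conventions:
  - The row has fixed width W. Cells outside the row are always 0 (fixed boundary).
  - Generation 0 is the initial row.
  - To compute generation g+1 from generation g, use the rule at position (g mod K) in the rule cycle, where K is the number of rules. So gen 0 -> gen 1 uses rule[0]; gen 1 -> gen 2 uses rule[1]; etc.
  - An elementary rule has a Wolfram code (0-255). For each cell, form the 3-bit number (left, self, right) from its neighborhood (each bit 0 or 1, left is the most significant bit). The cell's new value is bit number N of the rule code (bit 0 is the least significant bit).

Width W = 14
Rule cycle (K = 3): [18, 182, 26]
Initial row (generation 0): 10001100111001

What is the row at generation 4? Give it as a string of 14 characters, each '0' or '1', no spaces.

Answer: 01000100101001

Derivation:
Gen 0: 10001100111001
Gen 1 (rule 18): 01010011000110
Gen 2 (rule 182): 11111100101001
Gen 3 (rule 26): 10000011000110
Gen 4 (rule 18): 01000100101001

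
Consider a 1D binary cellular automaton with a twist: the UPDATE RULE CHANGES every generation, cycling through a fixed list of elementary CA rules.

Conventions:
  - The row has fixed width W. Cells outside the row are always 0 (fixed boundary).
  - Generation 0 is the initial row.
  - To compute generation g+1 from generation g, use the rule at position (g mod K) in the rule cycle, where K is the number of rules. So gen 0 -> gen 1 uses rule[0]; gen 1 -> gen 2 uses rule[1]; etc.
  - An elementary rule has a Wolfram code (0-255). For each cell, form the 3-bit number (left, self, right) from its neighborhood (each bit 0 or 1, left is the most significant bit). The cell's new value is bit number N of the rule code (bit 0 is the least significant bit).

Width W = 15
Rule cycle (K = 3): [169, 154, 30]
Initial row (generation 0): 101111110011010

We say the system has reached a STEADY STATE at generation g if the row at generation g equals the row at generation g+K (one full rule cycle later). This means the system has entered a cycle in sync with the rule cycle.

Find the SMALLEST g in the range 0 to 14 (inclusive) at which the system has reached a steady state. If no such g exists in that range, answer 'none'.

Answer: none

Derivation:
Gen 0: 101111110011010
Gen 1 (rule 169): 011111100010100
Gen 2 (rule 154): 111111010100010
Gen 3 (rule 30): 100000010110111
Gen 4 (rule 169): 001111001101110
Gen 5 (rule 154): 011110111001101
Gen 6 (rule 30): 110000100111001
Gen 7 (rule 169): 100110000110000
Gen 8 (rule 154): 011101001101000
Gen 9 (rule 30): 110001111001100
Gen 10 (rule 169): 100101110001001
Gen 11 (rule 154): 011001101010110
Gen 12 (rule 30): 110111001010101
Gen 13 (rule 169): 101110000101010
Gen 14 (rule 154): 001101001000001
Gen 15 (rule 30): 011001111100011
Gen 16 (rule 169): 010001111001010
Gen 17 (rule 154): 101011110110001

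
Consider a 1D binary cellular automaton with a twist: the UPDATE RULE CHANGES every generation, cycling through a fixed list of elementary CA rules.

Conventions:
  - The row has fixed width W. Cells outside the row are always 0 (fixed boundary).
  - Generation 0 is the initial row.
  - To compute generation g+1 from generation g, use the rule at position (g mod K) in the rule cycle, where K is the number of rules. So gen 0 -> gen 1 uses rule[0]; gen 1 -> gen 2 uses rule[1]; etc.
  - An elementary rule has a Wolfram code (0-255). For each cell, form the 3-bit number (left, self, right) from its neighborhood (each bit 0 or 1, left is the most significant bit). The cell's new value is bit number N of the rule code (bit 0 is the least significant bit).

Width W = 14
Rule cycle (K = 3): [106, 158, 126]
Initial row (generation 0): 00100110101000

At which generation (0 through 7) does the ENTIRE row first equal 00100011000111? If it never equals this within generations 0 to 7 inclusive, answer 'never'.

Answer: never

Derivation:
Gen 0: 00100110101000
Gen 1 (rule 106): 01001111010000
Gen 2 (rule 158): 11111110011000
Gen 3 (rule 126): 10000011111100
Gen 4 (rule 106): 00000110000100
Gen 5 (rule 158): 00001101001110
Gen 6 (rule 126): 00011111111011
Gen 7 (rule 106): 00110000001111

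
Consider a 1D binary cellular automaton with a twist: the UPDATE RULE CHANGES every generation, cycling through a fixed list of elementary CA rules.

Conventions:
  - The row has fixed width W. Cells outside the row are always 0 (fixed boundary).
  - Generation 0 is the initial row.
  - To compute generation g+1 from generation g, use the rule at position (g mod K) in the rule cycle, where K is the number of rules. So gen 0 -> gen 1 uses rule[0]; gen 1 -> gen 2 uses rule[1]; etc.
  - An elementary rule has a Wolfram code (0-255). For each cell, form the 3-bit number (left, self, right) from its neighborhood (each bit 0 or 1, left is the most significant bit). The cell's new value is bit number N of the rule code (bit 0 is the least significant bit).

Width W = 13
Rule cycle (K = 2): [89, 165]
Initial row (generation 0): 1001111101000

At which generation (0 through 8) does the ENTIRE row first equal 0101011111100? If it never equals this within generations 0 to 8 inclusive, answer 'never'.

Gen 0: 1001111101000
Gen 1 (rule 89): 0101000100111
Gen 2 (rule 165): 0111010100010
Gen 3 (rule 89): 0101000011001
Gen 4 (rule 165): 0111011000001
Gen 5 (rule 89): 0101011111100
Gen 6 (rule 165): 0111101111001
Gen 7 (rule 89): 0100101001100
Gen 8 (rule 165): 0100111000001

Answer: 5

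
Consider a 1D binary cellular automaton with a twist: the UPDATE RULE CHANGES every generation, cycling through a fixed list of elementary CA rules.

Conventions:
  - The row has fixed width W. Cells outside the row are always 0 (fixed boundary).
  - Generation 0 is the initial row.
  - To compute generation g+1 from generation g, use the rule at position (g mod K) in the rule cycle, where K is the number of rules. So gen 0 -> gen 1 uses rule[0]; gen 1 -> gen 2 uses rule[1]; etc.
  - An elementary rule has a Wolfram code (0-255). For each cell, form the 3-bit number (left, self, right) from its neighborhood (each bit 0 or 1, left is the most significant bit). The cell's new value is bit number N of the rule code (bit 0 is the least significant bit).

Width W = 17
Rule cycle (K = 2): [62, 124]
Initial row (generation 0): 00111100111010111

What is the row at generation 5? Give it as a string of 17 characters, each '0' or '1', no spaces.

Gen 0: 00111100111010111
Gen 1 (rule 62): 01100011100111100
Gen 2 (rule 124): 01110010110100110
Gen 3 (rule 62): 11001111101111101
Gen 4 (rule 124): 11101000111000111
Gen 5 (rule 62): 10011101100101100

Answer: 10011101100101100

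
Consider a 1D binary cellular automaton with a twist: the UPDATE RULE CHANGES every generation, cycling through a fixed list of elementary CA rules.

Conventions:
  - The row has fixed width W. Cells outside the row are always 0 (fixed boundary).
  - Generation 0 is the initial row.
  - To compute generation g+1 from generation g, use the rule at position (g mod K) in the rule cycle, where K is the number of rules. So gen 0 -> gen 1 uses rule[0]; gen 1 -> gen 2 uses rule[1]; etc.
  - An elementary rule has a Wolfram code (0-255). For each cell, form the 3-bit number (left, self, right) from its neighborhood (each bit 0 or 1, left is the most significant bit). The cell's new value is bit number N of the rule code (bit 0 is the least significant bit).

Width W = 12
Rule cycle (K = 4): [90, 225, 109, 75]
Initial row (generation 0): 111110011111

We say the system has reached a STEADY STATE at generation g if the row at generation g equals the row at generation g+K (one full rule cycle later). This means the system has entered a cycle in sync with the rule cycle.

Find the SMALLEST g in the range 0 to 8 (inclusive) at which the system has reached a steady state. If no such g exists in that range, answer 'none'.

Answer: none

Derivation:
Gen 0: 111110011111
Gen 1 (rule 90): 100011110001
Gen 2 (rule 225): 001001110100
Gen 3 (rule 109): 101001011101
Gen 4 (rule 75): 000010010100
Gen 5 (rule 90): 000101100010
Gen 6 (rule 225): 110010101000
Gen 7 (rule 109): 110011111011
Gen 8 (rule 75): 110110001011
Gen 9 (rule 90): 110111010011
Gen 10 (rule 225): 011011100001
Gen 11 (rule 109): 011110101101
Gen 12 (rule 75): 110010001100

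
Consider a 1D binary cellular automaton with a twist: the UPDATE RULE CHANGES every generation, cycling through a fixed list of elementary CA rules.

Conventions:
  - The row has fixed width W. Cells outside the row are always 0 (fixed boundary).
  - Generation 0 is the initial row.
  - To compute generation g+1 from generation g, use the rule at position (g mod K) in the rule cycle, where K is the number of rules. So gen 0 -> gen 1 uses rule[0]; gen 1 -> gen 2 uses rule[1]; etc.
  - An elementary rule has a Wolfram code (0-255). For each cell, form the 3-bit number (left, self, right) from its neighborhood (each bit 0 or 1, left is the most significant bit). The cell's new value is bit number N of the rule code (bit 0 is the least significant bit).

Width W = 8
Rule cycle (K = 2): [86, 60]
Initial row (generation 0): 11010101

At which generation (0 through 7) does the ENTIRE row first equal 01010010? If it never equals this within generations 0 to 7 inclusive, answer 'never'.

Gen 0: 11010101
Gen 1 (rule 86): 01010101
Gen 2 (rule 60): 01111111
Gen 3 (rule 86): 10000001
Gen 4 (rule 60): 11000001
Gen 5 (rule 86): 01100011
Gen 6 (rule 60): 01010010
Gen 7 (rule 86): 11011111

Answer: 6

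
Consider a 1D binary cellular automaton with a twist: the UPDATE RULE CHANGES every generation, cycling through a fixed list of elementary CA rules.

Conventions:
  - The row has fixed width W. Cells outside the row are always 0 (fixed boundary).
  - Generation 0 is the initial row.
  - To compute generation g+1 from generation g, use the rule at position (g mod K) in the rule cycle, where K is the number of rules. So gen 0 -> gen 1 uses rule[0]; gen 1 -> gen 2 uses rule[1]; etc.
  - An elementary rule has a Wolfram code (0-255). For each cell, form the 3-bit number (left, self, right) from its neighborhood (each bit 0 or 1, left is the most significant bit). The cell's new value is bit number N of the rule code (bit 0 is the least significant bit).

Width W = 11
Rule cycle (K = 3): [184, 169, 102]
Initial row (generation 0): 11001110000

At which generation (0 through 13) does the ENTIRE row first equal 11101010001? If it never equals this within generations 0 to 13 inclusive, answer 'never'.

Gen 0: 11001110000
Gen 1 (rule 184): 10101101000
Gen 2 (rule 169): 01011010011
Gen 3 (rule 102): 11101110101
Gen 4 (rule 184): 11011101010
Gen 5 (rule 169): 10111010100
Gen 6 (rule 102): 11001111100
Gen 7 (rule 184): 10101111010
Gen 8 (rule 169): 01011110100
Gen 9 (rule 102): 11100011100
Gen 10 (rule 184): 11010011010
Gen 11 (rule 169): 10100010100
Gen 12 (rule 102): 11100111100
Gen 13 (rule 184): 11010111010

Answer: never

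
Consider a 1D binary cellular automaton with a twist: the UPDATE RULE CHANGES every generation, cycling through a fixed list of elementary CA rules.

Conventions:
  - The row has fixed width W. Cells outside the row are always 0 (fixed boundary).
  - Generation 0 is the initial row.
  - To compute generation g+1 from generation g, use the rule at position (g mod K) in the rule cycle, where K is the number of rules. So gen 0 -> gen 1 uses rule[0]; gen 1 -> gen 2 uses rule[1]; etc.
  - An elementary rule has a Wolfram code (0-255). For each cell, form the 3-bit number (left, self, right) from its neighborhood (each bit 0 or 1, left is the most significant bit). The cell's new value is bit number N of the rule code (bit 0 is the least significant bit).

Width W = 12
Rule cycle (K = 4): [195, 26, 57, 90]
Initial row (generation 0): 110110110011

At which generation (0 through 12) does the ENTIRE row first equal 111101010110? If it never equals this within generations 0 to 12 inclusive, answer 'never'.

Gen 0: 110110110011
Gen 1 (rule 195): 010010010101
Gen 2 (rule 26): 101101100000
Gen 3 (rule 57): 011011011111
Gen 4 (rule 90): 111011010001
Gen 5 (rule 195): 011001000110
Gen 6 (rule 26): 110110101101
Gen 7 (rule 57): 101101011010
Gen 8 (rule 90): 001100011001
Gen 9 (rule 195): 110101101010
Gen 10 (rule 26): 100001000001
Gen 11 (rule 57): 011100111100
Gen 12 (rule 90): 110111100110

Answer: never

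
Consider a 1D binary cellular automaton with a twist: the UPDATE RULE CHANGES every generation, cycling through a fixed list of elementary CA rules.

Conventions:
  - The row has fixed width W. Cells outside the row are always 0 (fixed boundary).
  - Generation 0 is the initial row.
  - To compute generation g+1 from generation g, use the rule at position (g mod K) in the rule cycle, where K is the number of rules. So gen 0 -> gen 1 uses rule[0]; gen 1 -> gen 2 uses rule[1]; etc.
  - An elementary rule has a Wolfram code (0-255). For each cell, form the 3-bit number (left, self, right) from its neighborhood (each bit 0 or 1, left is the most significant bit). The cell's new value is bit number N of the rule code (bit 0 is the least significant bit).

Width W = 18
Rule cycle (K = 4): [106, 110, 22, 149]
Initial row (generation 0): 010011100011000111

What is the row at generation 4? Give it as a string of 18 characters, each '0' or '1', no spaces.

Gen 0: 010011100011000111
Gen 1 (rule 106): 100110100111001101
Gen 2 (rule 110): 101111101101011111
Gen 3 (rule 22): 100000000001000000
Gen 4 (rule 149): 111111111101111111

Answer: 111111111101111111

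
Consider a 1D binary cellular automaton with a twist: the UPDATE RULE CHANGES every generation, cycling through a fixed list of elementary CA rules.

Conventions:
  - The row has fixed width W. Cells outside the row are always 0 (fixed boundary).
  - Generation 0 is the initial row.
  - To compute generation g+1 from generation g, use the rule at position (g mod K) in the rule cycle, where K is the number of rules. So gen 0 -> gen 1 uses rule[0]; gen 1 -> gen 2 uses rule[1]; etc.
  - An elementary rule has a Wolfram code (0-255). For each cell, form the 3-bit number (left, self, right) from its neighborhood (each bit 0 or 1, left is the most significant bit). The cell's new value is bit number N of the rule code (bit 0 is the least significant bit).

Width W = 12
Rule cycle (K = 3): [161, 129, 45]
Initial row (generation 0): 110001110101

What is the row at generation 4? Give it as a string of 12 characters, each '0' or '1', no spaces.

Answer: 000011111110

Derivation:
Gen 0: 110001110101
Gen 1 (rule 161): 000100101010
Gen 2 (rule 129): 110000000000
Gen 3 (rule 45): 100111111111
Gen 4 (rule 161): 000011111110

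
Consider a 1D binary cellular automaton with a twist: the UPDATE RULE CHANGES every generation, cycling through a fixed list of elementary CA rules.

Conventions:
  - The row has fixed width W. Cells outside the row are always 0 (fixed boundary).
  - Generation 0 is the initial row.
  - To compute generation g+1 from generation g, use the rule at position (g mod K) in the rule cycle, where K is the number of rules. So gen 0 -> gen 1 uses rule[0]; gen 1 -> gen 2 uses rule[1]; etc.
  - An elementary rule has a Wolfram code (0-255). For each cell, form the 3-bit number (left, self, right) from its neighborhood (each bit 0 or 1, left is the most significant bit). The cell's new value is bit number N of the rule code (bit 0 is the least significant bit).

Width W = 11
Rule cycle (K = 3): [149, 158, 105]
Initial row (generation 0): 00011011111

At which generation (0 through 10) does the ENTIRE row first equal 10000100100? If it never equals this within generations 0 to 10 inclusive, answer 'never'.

Answer: never

Derivation:
Gen 0: 00011011111
Gen 1 (rule 149): 11000001110
Gen 2 (rule 158): 10100011101
Gen 3 (rule 105): 01001010110
Gen 4 (rule 149): 01101010001
Gen 5 (rule 158): 11001011011
Gen 6 (rule 105): 11000111111
Gen 7 (rule 149): 00110011110
Gen 8 (rule 158): 01101111101
Gen 9 (rule 105): 01111000110
Gen 10 (rule 149): 00110110001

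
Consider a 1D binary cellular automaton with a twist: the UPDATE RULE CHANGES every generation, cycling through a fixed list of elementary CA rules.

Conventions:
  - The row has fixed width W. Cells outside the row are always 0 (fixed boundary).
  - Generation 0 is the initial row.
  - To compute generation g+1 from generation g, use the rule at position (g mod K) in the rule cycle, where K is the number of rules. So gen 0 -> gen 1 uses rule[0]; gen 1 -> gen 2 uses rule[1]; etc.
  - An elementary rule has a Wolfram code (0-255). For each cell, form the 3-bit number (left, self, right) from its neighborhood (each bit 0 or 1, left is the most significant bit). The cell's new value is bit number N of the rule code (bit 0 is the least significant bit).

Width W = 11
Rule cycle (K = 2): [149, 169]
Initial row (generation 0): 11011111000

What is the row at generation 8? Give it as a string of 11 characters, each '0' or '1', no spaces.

Answer: 11010100100

Derivation:
Gen 0: 11011111000
Gen 1 (rule 149): 00001110111
Gen 2 (rule 169): 11101101110
Gen 3 (rule 149): 01000000101
Gen 4 (rule 169): 00011110010
Gen 5 (rule 149): 11001101011
Gen 6 (rule 169): 10001010110
Gen 7 (rule 149): 11101010001
Gen 8 (rule 169): 11010100100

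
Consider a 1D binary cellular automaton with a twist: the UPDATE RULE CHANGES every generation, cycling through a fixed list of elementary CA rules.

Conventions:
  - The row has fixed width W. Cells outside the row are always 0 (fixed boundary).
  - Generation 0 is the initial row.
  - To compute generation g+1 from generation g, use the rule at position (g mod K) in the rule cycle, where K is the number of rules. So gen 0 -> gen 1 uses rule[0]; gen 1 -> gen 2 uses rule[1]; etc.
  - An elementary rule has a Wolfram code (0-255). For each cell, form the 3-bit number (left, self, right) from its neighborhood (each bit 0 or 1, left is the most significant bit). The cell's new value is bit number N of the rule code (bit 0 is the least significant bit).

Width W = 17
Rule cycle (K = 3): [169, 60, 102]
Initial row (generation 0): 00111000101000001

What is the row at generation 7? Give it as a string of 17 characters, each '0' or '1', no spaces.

Gen 0: 00111000101000001
Gen 1 (rule 169): 10110010010011100
Gen 2 (rule 60): 11101011011010010
Gen 3 (rule 102): 00111101101110110
Gen 4 (rule 169): 10111011011101100
Gen 5 (rule 60): 11100110110011010
Gen 6 (rule 102): 00101011010101110
Gen 7 (rule 169): 10010110101011100

Answer: 10010110101011100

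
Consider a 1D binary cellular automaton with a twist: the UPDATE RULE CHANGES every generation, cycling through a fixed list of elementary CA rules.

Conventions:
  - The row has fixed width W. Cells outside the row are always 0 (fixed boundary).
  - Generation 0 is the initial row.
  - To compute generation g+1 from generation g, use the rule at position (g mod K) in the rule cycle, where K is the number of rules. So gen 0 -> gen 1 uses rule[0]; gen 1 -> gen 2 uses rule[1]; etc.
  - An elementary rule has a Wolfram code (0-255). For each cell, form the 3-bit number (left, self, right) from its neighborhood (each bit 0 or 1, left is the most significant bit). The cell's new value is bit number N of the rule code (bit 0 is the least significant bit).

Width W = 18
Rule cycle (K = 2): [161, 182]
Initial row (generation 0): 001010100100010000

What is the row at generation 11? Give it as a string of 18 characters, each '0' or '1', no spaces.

Answer: 011111111111111100

Derivation:
Gen 0: 001010100100010000
Gen 1 (rule 161): 100101000001000111
Gen 2 (rule 182): 111111100011101010
Gen 3 (rule 161): 011111001001010100
Gen 4 (rule 182): 101110111111111110
Gen 5 (rule 161): 010101011111111100
Gen 6 (rule 182): 111111101111111010
Gen 7 (rule 161): 011111010111110100
Gen 8 (rule 182): 101110111011101110
Gen 9 (rule 161): 010101010101010100
Gen 10 (rule 182): 111111111111111110
Gen 11 (rule 161): 011111111111111100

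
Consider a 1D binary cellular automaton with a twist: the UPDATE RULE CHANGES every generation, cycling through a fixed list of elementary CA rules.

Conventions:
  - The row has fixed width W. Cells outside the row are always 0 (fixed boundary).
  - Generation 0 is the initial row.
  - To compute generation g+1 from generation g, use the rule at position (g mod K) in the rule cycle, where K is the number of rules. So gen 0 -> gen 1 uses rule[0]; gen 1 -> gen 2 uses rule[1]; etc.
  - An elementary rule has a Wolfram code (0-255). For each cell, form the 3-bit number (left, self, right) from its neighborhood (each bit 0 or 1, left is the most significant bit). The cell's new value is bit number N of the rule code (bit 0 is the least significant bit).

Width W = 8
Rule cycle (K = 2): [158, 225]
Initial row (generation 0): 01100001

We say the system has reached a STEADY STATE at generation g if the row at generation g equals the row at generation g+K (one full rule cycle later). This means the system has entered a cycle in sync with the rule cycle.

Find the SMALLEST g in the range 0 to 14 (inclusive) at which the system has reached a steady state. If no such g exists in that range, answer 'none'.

Gen 0: 01100001
Gen 1 (rule 158): 11010011
Gen 2 (rule 225): 01100001
Gen 3 (rule 158): 11010011
Gen 4 (rule 225): 01100001
Gen 5 (rule 158): 11010011
Gen 6 (rule 225): 01100001
Gen 7 (rule 158): 11010011
Gen 8 (rule 225): 01100001
Gen 9 (rule 158): 11010011
Gen 10 (rule 225): 01100001
Gen 11 (rule 158): 11010011
Gen 12 (rule 225): 01100001
Gen 13 (rule 158): 11010011
Gen 14 (rule 225): 01100001
Gen 15 (rule 158): 11010011
Gen 16 (rule 225): 01100001

Answer: 0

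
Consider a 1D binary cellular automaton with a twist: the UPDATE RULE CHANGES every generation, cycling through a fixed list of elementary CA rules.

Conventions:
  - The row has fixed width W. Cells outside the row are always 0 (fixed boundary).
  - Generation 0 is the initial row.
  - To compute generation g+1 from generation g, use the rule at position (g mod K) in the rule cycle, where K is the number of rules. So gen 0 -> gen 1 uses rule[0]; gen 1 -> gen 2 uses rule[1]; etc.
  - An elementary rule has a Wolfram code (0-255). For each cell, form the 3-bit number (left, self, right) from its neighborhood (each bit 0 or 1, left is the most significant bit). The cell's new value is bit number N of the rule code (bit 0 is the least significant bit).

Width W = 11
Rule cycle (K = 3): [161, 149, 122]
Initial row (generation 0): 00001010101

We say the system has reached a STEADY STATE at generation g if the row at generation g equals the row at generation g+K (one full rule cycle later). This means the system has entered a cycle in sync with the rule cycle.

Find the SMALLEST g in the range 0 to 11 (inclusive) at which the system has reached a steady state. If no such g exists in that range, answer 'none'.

Gen 0: 00001010101
Gen 1 (rule 161): 11100101010
Gen 2 (rule 149): 01010101011
Gen 3 (rule 122): 10101010111
Gen 4 (rule 161): 01010101010
Gen 5 (rule 149): 01010101011
Gen 6 (rule 122): 10101010111
Gen 7 (rule 161): 01010101010
Gen 8 (rule 149): 01010101011
Gen 9 (rule 122): 10101010111
Gen 10 (rule 161): 01010101010
Gen 11 (rule 149): 01010101011
Gen 12 (rule 122): 10101010111
Gen 13 (rule 161): 01010101010
Gen 14 (rule 149): 01010101011

Answer: 2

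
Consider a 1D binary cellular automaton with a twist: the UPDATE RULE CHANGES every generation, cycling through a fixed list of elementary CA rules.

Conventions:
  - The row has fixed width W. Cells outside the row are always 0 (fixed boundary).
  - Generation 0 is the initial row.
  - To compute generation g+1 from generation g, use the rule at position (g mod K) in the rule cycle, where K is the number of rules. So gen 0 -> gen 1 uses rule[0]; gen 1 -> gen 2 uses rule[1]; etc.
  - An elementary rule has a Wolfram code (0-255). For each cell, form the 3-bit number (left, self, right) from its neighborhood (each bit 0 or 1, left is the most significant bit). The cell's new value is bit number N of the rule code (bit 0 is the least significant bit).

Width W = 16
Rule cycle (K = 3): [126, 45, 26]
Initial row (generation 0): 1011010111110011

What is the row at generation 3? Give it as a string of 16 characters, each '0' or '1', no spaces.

Gen 0: 1011010111110011
Gen 1 (rule 126): 1111111100011111
Gen 2 (rule 45): 1000000001010000
Gen 3 (rule 26): 0100000010001000

Answer: 0100000010001000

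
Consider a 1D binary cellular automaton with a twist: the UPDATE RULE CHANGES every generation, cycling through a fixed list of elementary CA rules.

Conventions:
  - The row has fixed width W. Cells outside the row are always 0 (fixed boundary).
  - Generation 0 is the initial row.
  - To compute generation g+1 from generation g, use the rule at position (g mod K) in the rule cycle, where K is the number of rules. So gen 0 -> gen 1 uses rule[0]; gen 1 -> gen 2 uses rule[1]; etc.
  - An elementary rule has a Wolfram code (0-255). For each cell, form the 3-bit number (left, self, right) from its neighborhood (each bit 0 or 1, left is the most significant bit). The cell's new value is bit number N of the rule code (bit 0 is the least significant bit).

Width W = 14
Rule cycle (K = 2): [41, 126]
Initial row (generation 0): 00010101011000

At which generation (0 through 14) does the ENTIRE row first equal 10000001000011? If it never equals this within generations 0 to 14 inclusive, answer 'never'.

Gen 0: 00010101011000
Gen 1 (rule 41): 11001010110011
Gen 2 (rule 126): 11111111111111
Gen 3 (rule 41): 10000000000000
Gen 4 (rule 126): 11000000000000
Gen 5 (rule 41): 10011111111111
Gen 6 (rule 126): 11110000000001
Gen 7 (rule 41): 10000111111100
Gen 8 (rule 126): 11001100000110
Gen 9 (rule 41): 10001001110100
Gen 10 (rule 126): 11011111011110
Gen 11 (rule 41): 10110000110000
Gen 12 (rule 126): 11111001111000
Gen 13 (rule 41): 10000001000011
Gen 14 (rule 126): 11000011100111

Answer: 13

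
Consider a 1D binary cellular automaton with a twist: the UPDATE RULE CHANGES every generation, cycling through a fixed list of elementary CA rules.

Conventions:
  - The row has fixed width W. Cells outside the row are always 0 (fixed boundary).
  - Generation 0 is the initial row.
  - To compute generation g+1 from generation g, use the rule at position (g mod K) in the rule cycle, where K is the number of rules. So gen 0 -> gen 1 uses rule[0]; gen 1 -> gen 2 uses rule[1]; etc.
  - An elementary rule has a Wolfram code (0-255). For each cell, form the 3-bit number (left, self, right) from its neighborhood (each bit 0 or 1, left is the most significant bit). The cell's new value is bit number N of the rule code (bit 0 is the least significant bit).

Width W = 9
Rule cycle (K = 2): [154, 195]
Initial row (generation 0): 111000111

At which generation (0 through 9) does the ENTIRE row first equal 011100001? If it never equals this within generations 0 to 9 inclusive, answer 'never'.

Gen 0: 111000111
Gen 1 (rule 154): 110101110
Gen 2 (rule 195): 010000110
Gen 3 (rule 154): 101001101
Gen 4 (rule 195): 000010100
Gen 5 (rule 154): 000100010
Gen 6 (rule 195): 111001100
Gen 7 (rule 154): 110111010
Gen 8 (rule 195): 010011000
Gen 9 (rule 154): 101110100

Answer: never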